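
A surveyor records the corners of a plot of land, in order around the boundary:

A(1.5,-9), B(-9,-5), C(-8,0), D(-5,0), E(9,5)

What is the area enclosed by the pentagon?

121

Apply the shoelace formula: 2A = Σ (x_i·y_{i+1} − x_{i+1}·y_i), indices taken mod 5.
Cross-terms: -88.5, -40, 0, -25, -88.5  ⇒  Σ = -242
Area = |Σ|/2 = 121.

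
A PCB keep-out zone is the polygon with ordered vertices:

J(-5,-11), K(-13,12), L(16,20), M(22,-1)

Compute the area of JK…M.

679

Apply the surveyor's formula: 2A = Σ (x_i·y_{i+1} − x_{i+1}·y_i), indices taken mod 4.
J→K: (-5)(12) − (-13)(-11) = -203
K→L: (-13)(20) − (16)(12) = -452
L→M: (16)(-1) − (22)(20) = -456
M→J: (22)(-11) − (-5)(-1) = -247
Σ = -1358
Area = |Σ|/2 = 679.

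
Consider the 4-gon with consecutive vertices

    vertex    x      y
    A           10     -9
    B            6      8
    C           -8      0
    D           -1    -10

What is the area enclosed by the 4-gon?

Σ = (134) + (64) + (80) + (109) = 387
Area = |Σ|/2 = 193.5.

193.5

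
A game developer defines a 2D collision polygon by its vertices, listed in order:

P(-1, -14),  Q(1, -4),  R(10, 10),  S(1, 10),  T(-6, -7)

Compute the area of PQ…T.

144

Apply the shoelace (surveyor's) formula: 2A = Σ (x_i·y_{i+1} − x_{i+1}·y_i), indices taken mod 5.
P→Q: (-1)(-4) − (1)(-14) = 18
Q→R: (1)(10) − (10)(-4) = 50
R→S: (10)(10) − (1)(10) = 90
S→T: (1)(-7) − (-6)(10) = 53
T→P: (-6)(-14) − (-1)(-7) = 77
Σ = 288
Area = |Σ|/2 = 144.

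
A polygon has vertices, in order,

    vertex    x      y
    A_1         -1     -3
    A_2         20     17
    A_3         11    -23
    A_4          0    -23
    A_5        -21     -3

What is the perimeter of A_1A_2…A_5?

130

|A_1A_2| = √((21)² + (20)²) = √841 = 29
|A_2A_3| = √((-9)² + (-40)²) = √1681 = 41
|A_3A_4| = √((-11)² + (0)²) = √121 = 11
|A_4A_5| = √((-21)² + (20)²) = √841 = 29
|A_5A_1| = √((20)² + (0)²) = √400 = 20
Perimeter = 29 + 41 + 11 + 29 + 20 = 130.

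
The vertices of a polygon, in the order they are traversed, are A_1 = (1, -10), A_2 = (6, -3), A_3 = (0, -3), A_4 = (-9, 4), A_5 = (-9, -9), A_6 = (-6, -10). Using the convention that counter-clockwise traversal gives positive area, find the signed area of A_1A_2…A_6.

117.5

Apply Gauss's area formula: 2A = Σ (x_i·y_{i+1} − x_{i+1}·y_i), indices taken mod 6.
Σ = (57) + (-18) + (-27) + (117) + (36) + (70) = 235
Signed area = Σ/2 = 117.5 (positive ⇒ counter-clockwise traversal).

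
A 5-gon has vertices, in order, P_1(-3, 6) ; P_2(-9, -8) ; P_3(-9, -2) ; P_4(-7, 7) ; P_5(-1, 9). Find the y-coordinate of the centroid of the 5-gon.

97/44

Apply the surveyor's formula. First the cross-terms c_i = x_i·y_{i+1} − x_{i+1}·y_i:
  78, -54, -77, -56, 21  ⇒  2A = -88, A = -44.
Then Σ (y_i + y_{i+1})·c_i = -582, so ȳ = -582 / (6·(-44)) = 97/44.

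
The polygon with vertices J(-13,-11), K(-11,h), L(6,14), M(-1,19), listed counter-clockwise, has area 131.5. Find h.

The doubled signed area Σ (x_i y_{i+1} − x_{i+1} y_i) is linear in h.
With h=0 it equals 111; the coefficient of h is -19 (from the two edges through K).
So -19·h + 111 = 2·131.5 = 263 ⇒ h = -8.

-8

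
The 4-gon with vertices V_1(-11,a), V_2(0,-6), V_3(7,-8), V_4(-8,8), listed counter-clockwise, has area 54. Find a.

Write out the shoelace sum; only the two edges meeting at V_1 involve a:
2·Area = [((-8)·a − (-11)·8) + ((-11)·(-6) − 0·a)] + 34
       = -8·a + 188 = 108
⇒ a = 10.

10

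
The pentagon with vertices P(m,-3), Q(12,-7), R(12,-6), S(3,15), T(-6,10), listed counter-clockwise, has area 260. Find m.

Write out the shoelace sum; only the two edges meeting at P involve m:
2·Area = [((-6)·(-3) − m·10) + (m·(-7) − 12·(-3))] + 330
       = -17·m + 384 = 520
⇒ m = -8.

-8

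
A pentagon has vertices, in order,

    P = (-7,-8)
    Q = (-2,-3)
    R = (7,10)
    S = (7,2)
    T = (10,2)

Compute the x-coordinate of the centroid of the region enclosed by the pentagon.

Apply the shoelace formula. First the cross-terms c_i = x_i·y_{i+1} − x_{i+1}·y_i:
  5, 1, -56, -6, -66  ⇒  2A = -122, A = -61.
Then Σ (x_i + x_{i+1})·c_i = -1124, so x̄ = -1124 / (6·(-61)) = 562/183.

562/183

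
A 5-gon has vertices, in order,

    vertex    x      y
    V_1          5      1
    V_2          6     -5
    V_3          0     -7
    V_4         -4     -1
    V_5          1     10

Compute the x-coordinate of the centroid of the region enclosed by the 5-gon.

Apply the shoelace formula. First the cross-terms c_i = x_i·y_{i+1} − x_{i+1}·y_i:
  -31, -42, -28, -39, -49  ⇒  2A = -189, A = -94.5.
Then Σ (x_i + x_{i+1})·c_i = -658, so x̄ = -658 / (6·(-94.5)) = 94/81.

94/81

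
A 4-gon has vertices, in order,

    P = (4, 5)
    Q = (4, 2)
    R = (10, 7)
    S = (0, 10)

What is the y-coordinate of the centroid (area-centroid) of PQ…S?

Apply the shoelace (surveyor's) formula. First the cross-terms c_i = x_i·y_{i+1} − x_{i+1}·y_i:
  -12, 8, 100, -40  ⇒  2A = 56, A = 28.
Then Σ (y_i + y_{i+1})·c_i = 1088, so ȳ = 1088 / (6·28) = 136/21.

136/21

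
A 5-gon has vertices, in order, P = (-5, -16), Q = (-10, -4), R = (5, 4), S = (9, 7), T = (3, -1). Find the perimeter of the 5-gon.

62

|PQ| = √((-5)² + (12)²) = √169 = 13
|QR| = √((15)² + (8)²) = √289 = 17
|RS| = √((4)² + (3)²) = √25 = 5
|ST| = √((-6)² + (-8)²) = √100 = 10
|TP| = √((-8)² + (-15)²) = √289 = 17
Perimeter = 13 + 17 + 5 + 10 + 17 = 62.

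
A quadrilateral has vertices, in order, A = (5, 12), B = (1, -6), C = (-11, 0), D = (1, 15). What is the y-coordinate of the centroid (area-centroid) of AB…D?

4

Apply the surveyor's formula. First the cross-terms c_i = x_i·y_{i+1} − x_{i+1}·y_i:
  -42, -66, -165, -63  ⇒  2A = -336, A = -168.
Then Σ (y_i + y_{i+1})·c_i = -4032, so ȳ = -4032 / (6·(-168)) = 4.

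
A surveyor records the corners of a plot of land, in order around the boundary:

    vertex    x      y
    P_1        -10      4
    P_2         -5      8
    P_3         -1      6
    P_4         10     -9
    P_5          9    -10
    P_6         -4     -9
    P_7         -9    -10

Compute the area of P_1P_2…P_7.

225

Σ = (-60) + (-22) + (-51) + (-19) + (-121) + (-41) + (-136) = -450
Area = |Σ|/2 = 225.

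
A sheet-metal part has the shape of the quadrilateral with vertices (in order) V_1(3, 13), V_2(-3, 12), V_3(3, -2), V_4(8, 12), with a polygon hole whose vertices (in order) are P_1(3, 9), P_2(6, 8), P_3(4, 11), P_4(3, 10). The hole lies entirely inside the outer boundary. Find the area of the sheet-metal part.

Outer boundary:
V_1→V_2: (3)(12) − (-3)(13) = 75
V_2→V_3: (-3)(-2) − (3)(12) = -30
V_3→V_4: (3)(12) − (8)(-2) = 52
V_4→V_1: (8)(13) − (3)(12) = 68
Σ = 165
Area = |Σ|/2 = 82.5.
Hole:
Σ = (-30) + (34) + (7) + (-3) = 8
Area = |Σ|/2 = 4.
Net area = 82.5 − 4 = 78.5.

78.5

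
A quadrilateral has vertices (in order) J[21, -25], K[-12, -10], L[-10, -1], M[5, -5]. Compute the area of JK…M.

281.5

Σ = (-510) + (-88) + (55) + (-20) = -563
Area = |Σ|/2 = 281.5.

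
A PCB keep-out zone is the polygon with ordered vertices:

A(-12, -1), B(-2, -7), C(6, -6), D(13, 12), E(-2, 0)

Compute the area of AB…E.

Apply the shoelace (surveyor's) formula: 2A = Σ (x_i·y_{i+1} − x_{i+1}·y_i), indices taken mod 5.
A→B: (-12)(-7) − (-2)(-1) = 82
B→C: (-2)(-6) − (6)(-7) = 54
C→D: (6)(12) − (13)(-6) = 150
D→E: (13)(0) − (-2)(12) = 24
E→A: (-2)(-1) − (-12)(0) = 2
Σ = 312
Area = |Σ|/2 = 156.

156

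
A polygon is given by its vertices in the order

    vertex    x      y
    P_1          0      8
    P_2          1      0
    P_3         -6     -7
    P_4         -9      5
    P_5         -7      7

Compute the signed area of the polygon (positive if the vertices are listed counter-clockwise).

Apply the surveyor's formula: 2A = Σ (x_i·y_{i+1} − x_{i+1}·y_i), indices taken mod 5.
Σ = (-8) + (-7) + (-93) + (-28) + (-56) = -192
Signed area = Σ/2 = -96 (negative ⇒ clockwise traversal).

-96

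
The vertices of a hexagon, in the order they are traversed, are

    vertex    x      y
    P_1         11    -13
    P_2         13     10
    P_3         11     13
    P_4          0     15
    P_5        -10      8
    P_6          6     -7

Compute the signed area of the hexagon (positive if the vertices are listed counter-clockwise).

337

Cross-terms: 279, 59, 165, 150, 22, -1  ⇒  Σ = 674
Signed area = Σ/2 = 337 (positive ⇒ counter-clockwise traversal).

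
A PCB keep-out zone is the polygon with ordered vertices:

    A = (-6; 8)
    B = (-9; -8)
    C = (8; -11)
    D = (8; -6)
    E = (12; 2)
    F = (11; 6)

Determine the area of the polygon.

292.5

A→B: (-6)(-8) − (-9)(8) = 120
B→C: (-9)(-11) − (8)(-8) = 163
C→D: (8)(-6) − (8)(-11) = 40
D→E: (8)(2) − (12)(-6) = 88
E→F: (12)(6) − (11)(2) = 50
F→A: (11)(8) − (-6)(6) = 124
Σ = 585
Area = |Σ|/2 = 292.5.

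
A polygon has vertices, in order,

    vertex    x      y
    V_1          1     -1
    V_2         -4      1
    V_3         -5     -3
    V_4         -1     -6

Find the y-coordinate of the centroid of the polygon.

-163/72

Apply Gauss's area formula. First the cross-terms c_i = x_i·y_{i+1} − x_{i+1}·y_i:
  -3, 17, 27, 7  ⇒  2A = 48, A = 24.
Then Σ (y_i + y_{i+1})·c_i = -326, so ȳ = -326 / (6·24) = -163/72.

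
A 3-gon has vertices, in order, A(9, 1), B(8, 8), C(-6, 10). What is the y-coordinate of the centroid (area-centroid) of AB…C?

19/3

Apply Gauss's area formula. First the cross-terms c_i = x_i·y_{i+1} − x_{i+1}·y_i:
  64, 128, -96  ⇒  2A = 96, A = 48.
Then Σ (y_i + y_{i+1})·c_i = 1824, so ȳ = 1824 / (6·48) = 19/3.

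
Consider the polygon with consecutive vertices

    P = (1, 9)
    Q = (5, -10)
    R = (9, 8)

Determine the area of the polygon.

Apply Gauss's area formula: 2A = Σ (x_i·y_{i+1} − x_{i+1}·y_i), indices taken mod 3.
P→Q: (1)(-10) − (5)(9) = -55
Q→R: (5)(8) − (9)(-10) = 130
R→P: (9)(9) − (1)(8) = 73
Σ = 148
Area = |Σ|/2 = 74.

74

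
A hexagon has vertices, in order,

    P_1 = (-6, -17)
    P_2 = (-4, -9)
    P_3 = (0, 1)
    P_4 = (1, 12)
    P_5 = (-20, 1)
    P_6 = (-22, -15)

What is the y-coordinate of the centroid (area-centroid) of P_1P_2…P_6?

Apply Gauss's area formula. First the cross-terms c_i = x_i·y_{i+1} − x_{i+1}·y_i:
  -14, -4, -1, 241, 322, 284  ⇒  2A = 828, A = 414.
Then Σ (y_i + y_{i+1})·c_i = -10080, so ȳ = -10080 / (6·414) = -280/69.

-280/69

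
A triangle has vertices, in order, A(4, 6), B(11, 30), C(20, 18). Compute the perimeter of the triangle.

60

|AB| = √((7)² + (24)²) = √625 = 25
|BC| = √((9)² + (-12)²) = √225 = 15
|CA| = √((-16)² + (-12)²) = √400 = 20
Perimeter = 25 + 15 + 20 = 60.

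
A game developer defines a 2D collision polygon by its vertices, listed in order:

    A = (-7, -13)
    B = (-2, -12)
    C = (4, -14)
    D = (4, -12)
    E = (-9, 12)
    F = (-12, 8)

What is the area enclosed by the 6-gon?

183

Apply the surveyor's formula: 2A = Σ (x_i·y_{i+1} − x_{i+1}·y_i), indices taken mod 6.
Σ = (58) + (76) + (8) + (-60) + (72) + (212) = 366
Area = |Σ|/2 = 183.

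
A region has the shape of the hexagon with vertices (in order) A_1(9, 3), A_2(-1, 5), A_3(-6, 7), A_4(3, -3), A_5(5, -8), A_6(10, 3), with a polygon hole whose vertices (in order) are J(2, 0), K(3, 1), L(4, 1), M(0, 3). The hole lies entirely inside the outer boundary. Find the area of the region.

Outer boundary:
Apply Gauss's area formula: 2A = Σ (x_i·y_{i+1} − x_{i+1}·y_i), indices taken mod 6.
A_1→A_2: (9)(5) − (-1)(3) = 48
A_2→A_3: (-1)(7) − (-6)(5) = 23
A_3→A_4: (-6)(-3) − (3)(7) = -3
A_4→A_5: (3)(-8) − (5)(-3) = -9
A_5→A_6: (5)(3) − (10)(-8) = 95
A_6→A_1: (10)(3) − (9)(3) = 3
Σ = 157
Area = |Σ|/2 = 78.5.
Hole:
J→K: (2)(1) − (3)(0) = 2
K→L: (3)(1) − (4)(1) = -1
L→M: (4)(3) − (0)(1) = 12
M→J: (0)(0) − (2)(3) = -6
Σ = 7
Area = |Σ|/2 = 3.5.
Net area = 78.5 − 3.5 = 75.

75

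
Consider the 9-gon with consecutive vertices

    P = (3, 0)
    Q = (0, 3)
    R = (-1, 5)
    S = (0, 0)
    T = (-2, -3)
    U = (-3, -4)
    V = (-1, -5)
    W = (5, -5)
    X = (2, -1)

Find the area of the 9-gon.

30

Apply Gauss's area formula: 2A = Σ (x_i·y_{i+1} − x_{i+1}·y_i), indices taken mod 9.
Σ = (9) + (3) + (0) + (0) + (-1) + (11) + (30) + (5) + (3) = 60
Area = |Σ|/2 = 30.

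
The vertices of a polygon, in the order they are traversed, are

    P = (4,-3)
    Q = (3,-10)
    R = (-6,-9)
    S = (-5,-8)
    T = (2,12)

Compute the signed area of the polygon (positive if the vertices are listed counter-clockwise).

Cross-terms: -31, -87, 3, -44, -54  ⇒  Σ = -213
Signed area = Σ/2 = -106.5 (negative ⇒ clockwise traversal).

-106.5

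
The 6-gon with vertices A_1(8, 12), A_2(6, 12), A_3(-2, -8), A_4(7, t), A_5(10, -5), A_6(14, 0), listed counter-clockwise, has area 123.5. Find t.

1

Write out the shoelace sum; only the two edges meeting at A_4 involve t:
2·Area = [((-2)·t − 7·(-8)) + (7·(-5) − 10·t)] + 238
       = -12·t + 259 = 247
⇒ t = 1.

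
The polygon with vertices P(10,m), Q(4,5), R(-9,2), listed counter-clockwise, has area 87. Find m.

The doubled signed area Σ (x_i y_{i+1} − x_{i+1} y_i) is linear in m.
With m=0 it equals 83; the coefficient of m is -13 (from the two edges through P).
So -13·m + 83 = 2·87 = 174 ⇒ m = -7.

-7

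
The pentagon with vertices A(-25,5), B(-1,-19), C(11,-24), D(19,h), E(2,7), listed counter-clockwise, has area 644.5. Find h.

The doubled signed area Σ (x_i y_{i+1} − x_{i+1} y_i) is linear in h.
With h=0 it equals 1487; the coefficient of h is 9 (from the two edges through D).
So 9·h + 1487 = 2·644.5 = 1289 ⇒ h = -22.

-22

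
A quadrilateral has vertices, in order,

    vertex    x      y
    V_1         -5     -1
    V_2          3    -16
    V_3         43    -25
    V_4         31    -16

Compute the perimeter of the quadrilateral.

|V_1V_2| = √((8)² + (-15)²) = √289 = 17
|V_2V_3| = √((40)² + (-9)²) = √1681 = 41
|V_3V_4| = √((-12)² + (9)²) = √225 = 15
|V_4V_1| = √((-36)² + (15)²) = √1521 = 39
Perimeter = 17 + 41 + 15 + 39 = 112.

112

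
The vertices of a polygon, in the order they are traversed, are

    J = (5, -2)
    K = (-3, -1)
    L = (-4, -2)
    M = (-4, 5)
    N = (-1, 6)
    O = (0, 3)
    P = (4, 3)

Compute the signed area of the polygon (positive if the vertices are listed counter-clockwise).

-47

Σ = (-11) + (2) + (-28) + (-19) + (-3) + (-12) + (-23) = -94
Signed area = Σ/2 = -47 (negative ⇒ clockwise traversal).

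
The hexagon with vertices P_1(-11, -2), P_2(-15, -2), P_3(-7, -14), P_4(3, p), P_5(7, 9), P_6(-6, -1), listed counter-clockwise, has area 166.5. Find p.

Write out the shoelace sum; only the two edges meeting at P_4 involve p:
2·Area = [((-7)·p − 3·(-14)) + (3·9 − 7·p)] + 236
       = -14·p + 305 = 333
⇒ p = -2.

-2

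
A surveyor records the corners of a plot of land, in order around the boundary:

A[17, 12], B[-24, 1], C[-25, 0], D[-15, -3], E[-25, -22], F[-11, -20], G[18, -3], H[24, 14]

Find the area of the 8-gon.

842.5

Σ = (305) + (25) + (75) + (255) + (258) + (393) + (324) + (50) = 1685
Area = |Σ|/2 = 842.5.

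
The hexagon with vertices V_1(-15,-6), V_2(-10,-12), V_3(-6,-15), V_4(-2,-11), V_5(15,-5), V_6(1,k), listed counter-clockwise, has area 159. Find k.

The doubled signed area Σ (x_i y_{i+1} − x_{i+1} y_i) is linear in k.
With k=0 it equals 408; the coefficient of k is 30 (from the two edges through V_6).
So 30·k + 408 = 2·159 = 318 ⇒ k = -3.

-3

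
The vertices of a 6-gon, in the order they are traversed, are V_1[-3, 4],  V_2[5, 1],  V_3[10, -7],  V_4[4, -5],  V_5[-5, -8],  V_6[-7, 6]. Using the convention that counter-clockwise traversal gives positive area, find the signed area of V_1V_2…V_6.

V_1→V_2: (-3)(1) − (5)(4) = -23
V_2→V_3: (5)(-7) − (10)(1) = -45
V_3→V_4: (10)(-5) − (4)(-7) = -22
V_4→V_5: (4)(-8) − (-5)(-5) = -57
V_5→V_6: (-5)(6) − (-7)(-8) = -86
V_6→V_1: (-7)(4) − (-3)(6) = -10
Σ = -243
Signed area = Σ/2 = -121.5 (negative ⇒ clockwise traversal).

-121.5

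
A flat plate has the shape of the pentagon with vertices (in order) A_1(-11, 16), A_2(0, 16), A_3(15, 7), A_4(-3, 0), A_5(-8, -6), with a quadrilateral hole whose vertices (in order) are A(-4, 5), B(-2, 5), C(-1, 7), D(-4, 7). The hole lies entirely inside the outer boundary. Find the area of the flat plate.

280.5

Outer boundary:
Cross-terms: -176, -240, 21, 18, -194  ⇒  Σ = -571
Area = |Σ|/2 = 285.5.
Hole:
Apply the shoelace formula: 2A = Σ (x_i·y_{i+1} − x_{i+1}·y_i), indices taken mod 4.
Cross-terms: -10, -9, 21, 8  ⇒  Σ = 10
Area = |Σ|/2 = 5.
Net area = 285.5 − 5 = 280.5.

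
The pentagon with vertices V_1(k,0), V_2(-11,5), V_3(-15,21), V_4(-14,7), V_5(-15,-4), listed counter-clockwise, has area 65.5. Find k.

Write out the shoelace sum; only the two edges meeting at V_1 involve k:
2·Area = [((-15)·0 − k·(-4)) + (k·5 − (-11)·0)] + 194
       = 9·k + 194 = 131
⇒ k = -7.

-7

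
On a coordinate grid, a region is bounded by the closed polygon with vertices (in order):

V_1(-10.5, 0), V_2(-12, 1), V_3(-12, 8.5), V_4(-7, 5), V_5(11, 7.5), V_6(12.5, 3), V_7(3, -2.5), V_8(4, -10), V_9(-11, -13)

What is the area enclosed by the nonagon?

Cross-terms: -10.5, -90, -0.5, -107.5, -60.75, -40.25, -20, -162, -136.5  ⇒  Σ = -628
Area = |Σ|/2 = 314.

314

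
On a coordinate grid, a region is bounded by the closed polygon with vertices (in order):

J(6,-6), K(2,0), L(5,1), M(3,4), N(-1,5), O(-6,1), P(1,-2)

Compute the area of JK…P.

48

Apply the shoelace formula: 2A = Σ (x_i·y_{i+1} − x_{i+1}·y_i), indices taken mod 7.
Σ = (12) + (2) + (17) + (19) + (29) + (11) + (6) = 96
Area = |Σ|/2 = 48.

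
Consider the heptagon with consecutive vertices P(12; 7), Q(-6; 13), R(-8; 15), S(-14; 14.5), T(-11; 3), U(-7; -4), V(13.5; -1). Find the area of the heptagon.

Cross-terms: 198, 14, 94, 117.5, 65, 61, 106.5  ⇒  Σ = 656
Area = |Σ|/2 = 328.

328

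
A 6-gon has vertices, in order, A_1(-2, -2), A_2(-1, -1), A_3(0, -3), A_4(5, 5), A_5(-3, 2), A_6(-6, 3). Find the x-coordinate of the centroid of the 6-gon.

-49/192

Apply the shoelace (surveyor's) formula. First the cross-terms c_i = x_i·y_{i+1} − x_{i+1}·y_i:
  0, 3, 15, 25, 3, 18  ⇒  2A = 64, A = 32.
Then Σ (x_i + x_{i+1})·c_i = -49, so x̄ = -49 / (6·32) = -49/192.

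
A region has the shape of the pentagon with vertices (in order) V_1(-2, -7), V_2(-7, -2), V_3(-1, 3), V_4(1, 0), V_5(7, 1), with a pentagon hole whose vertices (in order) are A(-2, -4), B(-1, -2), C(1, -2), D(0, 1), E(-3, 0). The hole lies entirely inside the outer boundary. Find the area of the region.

48.5

Outer boundary:
Cross-terms: -45, -23, -3, 1, -47  ⇒  Σ = -117
Area = |Σ|/2 = 58.5.
Hole:
Apply Gauss's area formula: 2A = Σ (x_i·y_{i+1} − x_{i+1}·y_i), indices taken mod 5.
Σ = (0) + (4) + (1) + (3) + (12) = 20
Area = |Σ|/2 = 10.
Net area = 58.5 − 10 = 48.5.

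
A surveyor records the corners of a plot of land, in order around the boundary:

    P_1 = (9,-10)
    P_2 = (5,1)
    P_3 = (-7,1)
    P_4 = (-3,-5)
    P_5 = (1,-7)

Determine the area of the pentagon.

94

Apply the shoelace (surveyor's) formula: 2A = Σ (x_i·y_{i+1} − x_{i+1}·y_i), indices taken mod 5.
Σ = (59) + (12) + (38) + (26) + (53) = 188
Area = |Σ|/2 = 94.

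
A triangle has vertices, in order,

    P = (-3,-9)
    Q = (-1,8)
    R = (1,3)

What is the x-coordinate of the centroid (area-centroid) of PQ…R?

Apply Gauss's area formula. First the cross-terms c_i = x_i·y_{i+1} − x_{i+1}·y_i:
  -33, -11, 0  ⇒  2A = -44, A = -22.
Then Σ (x_i + x_{i+1})·c_i = 132, so x̄ = 132 / (6·(-22)) = -1.

-1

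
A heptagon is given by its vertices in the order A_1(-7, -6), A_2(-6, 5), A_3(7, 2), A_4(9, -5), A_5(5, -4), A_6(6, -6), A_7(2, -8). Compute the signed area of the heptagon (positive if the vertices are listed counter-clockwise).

Apply Gauss's area formula: 2A = Σ (x_i·y_{i+1} − x_{i+1}·y_i), indices taken mod 7.
Cross-terms: -71, -47, -53, -11, -6, -36, -68  ⇒  Σ = -292
Signed area = Σ/2 = -146 (negative ⇒ clockwise traversal).

-146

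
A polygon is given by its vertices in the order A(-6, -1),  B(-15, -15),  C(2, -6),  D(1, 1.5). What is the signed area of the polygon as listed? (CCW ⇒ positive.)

Apply the shoelace formula: 2A = Σ (x_i·y_{i+1} − x_{i+1}·y_i), indices taken mod 4.
A→B: (-6)(-15) − (-15)(-1) = 75
B→C: (-15)(-6) − (2)(-15) = 120
C→D: (2)(1.5) − (1)(-6) = 9
D→A: (1)(-1) − (-6)(1.5) = 8
Σ = 212
Signed area = Σ/2 = 106 (positive ⇒ counter-clockwise traversal).

106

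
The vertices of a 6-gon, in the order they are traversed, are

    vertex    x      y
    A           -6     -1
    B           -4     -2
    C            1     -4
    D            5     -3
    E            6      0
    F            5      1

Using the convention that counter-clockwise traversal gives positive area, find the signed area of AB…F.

34

A→B: (-6)(-2) − (-4)(-1) = 8
B→C: (-4)(-4) − (1)(-2) = 18
C→D: (1)(-3) − (5)(-4) = 17
D→E: (5)(0) − (6)(-3) = 18
E→F: (6)(1) − (5)(0) = 6
F→A: (5)(-1) − (-6)(1) = 1
Σ = 68
Signed area = Σ/2 = 34 (positive ⇒ counter-clockwise traversal).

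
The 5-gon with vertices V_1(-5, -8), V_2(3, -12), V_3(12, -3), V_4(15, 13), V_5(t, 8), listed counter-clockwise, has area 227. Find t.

The doubled signed area Σ (x_i y_{i+1} − x_{i+1} y_i) is linear in t.
With t=0 it equals 580; the coefficient of t is -21 (from the two edges through V_5).
So -21·t + 580 = 2·227 = 454 ⇒ t = 6.

6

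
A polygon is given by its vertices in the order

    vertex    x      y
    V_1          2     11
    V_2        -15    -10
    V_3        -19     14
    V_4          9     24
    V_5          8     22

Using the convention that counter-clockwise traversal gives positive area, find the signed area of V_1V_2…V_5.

-393.5

Apply the shoelace (surveyor's) formula: 2A = Σ (x_i·y_{i+1} − x_{i+1}·y_i), indices taken mod 5.
Σ = (145) + (-400) + (-582) + (6) + (44) = -787
Signed area = Σ/2 = -393.5 (negative ⇒ clockwise traversal).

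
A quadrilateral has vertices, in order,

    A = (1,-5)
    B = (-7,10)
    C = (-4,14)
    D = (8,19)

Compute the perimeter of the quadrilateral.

60

|AB| = √((-8)² + (15)²) = √289 = 17
|BC| = √((3)² + (4)²) = √25 = 5
|CD| = √((12)² + (5)²) = √169 = 13
|DA| = √((-7)² + (-24)²) = √625 = 25
Perimeter = 17 + 5 + 13 + 25 = 60.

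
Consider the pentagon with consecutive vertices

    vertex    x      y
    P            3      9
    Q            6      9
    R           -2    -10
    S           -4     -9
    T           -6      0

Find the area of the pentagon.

Σ = (-27) + (-42) + (-22) + (-54) + (-54) = -199
Area = |Σ|/2 = 99.5.

99.5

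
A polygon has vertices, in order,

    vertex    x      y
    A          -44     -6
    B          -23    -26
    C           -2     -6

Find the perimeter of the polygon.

100

|AB| = √((21)² + (-20)²) = √841 = 29
|BC| = √((21)² + (20)²) = √841 = 29
|CA| = √((-42)² + (0)²) = √1764 = 42
Perimeter = 29 + 29 + 42 = 100.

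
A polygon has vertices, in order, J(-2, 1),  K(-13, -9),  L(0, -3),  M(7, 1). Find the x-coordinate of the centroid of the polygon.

Apply the shoelace formula. First the cross-terms c_i = x_i·y_{i+1} − x_{i+1}·y_i:
  31, 39, 21, 9  ⇒  2A = 100, A = 50.
Then Σ (x_i + x_{i+1})·c_i = -780, so x̄ = -780 / (6·50) = -2.6.

-2.6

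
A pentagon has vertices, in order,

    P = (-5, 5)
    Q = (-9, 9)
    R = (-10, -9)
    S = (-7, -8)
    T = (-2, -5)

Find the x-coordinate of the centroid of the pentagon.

-866/129

Apply Gauss's area formula. First the cross-terms c_i = x_i·y_{i+1} − x_{i+1}·y_i:
  0, 171, 17, 19, -35  ⇒  2A = 172, A = 86.
Then Σ (x_i + x_{i+1})·c_i = -3464, so x̄ = -3464 / (6·86) = -866/129.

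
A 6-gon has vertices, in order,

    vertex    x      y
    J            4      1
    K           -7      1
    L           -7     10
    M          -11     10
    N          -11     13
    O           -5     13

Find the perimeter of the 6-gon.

|JK| = √((-11)² + (0)²) = √121 = 11
|KL| = √((0)² + (9)²) = √81 = 9
|LM| = √((-4)² + (0)²) = √16 = 4
|MN| = √((0)² + (3)²) = √9 = 3
|NO| = √((6)² + (0)²) = √36 = 6
|OJ| = √((9)² + (-12)²) = √225 = 15
Perimeter = 11 + 9 + 4 + 3 + 6 + 15 = 48.

48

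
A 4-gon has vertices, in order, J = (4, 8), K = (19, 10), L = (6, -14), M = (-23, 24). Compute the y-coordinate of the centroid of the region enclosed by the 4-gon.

Apply the shoelace (surveyor's) formula. First the cross-terms c_i = x_i·y_{i+1} − x_{i+1}·y_i:
  -112, -326, -178, -280  ⇒  2A = -896, A = -448.
Then Σ (y_i + y_{i+1})·c_i = -11452, so ȳ = -11452 / (6·(-448)) = 409/96.

409/96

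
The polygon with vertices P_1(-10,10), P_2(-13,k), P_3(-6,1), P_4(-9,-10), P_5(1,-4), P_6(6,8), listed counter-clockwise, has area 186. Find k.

Write out the shoelace sum; only the two edges meeting at P_2 involve k:
2·Area = [((-10)·k − (-13)·10) + ((-13)·1 − (-6)·k)] + 287
       = -4·k + 404 = 372
⇒ k = 8.

8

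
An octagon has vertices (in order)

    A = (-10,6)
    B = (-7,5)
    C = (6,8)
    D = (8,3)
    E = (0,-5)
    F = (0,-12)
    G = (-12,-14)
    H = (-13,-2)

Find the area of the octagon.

290

Apply the surveyor's formula: 2A = Σ (x_i·y_{i+1} − x_{i+1}·y_i), indices taken mod 8.
A→B: (-10)(5) − (-7)(6) = -8
B→C: (-7)(8) − (6)(5) = -86
C→D: (6)(3) − (8)(8) = -46
D→E: (8)(-5) − (0)(3) = -40
E→F: (0)(-12) − (0)(-5) = 0
F→G: (0)(-14) − (-12)(-12) = -144
G→H: (-12)(-2) − (-13)(-14) = -158
H→A: (-13)(6) − (-10)(-2) = -98
Σ = -580
Area = |Σ|/2 = 290.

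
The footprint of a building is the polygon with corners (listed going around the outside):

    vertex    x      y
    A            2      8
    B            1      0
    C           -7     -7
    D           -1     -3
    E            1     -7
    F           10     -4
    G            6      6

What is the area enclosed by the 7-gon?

Apply the surveyor's formula: 2A = Σ (x_i·y_{i+1} − x_{i+1}·y_i), indices taken mod 7.
A→B: (2)(0) − (1)(8) = -8
B→C: (1)(-7) − (-7)(0) = -7
C→D: (-7)(-3) − (-1)(-7) = 14
D→E: (-1)(-7) − (1)(-3) = 10
E→F: (1)(-4) − (10)(-7) = 66
F→G: (10)(6) − (6)(-4) = 84
G→A: (6)(8) − (2)(6) = 36
Σ = 195
Area = |Σ|/2 = 97.5.

97.5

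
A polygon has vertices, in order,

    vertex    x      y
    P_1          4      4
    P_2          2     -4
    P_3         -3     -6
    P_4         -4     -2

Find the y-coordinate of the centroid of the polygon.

Apply the shoelace formula. First the cross-terms c_i = x_i·y_{i+1} − x_{i+1}·y_i:
  -24, -24, -18, -8  ⇒  2A = -74, A = -37.
Then Σ (y_i + y_{i+1})·c_i = 368, so ȳ = 368 / (6·(-37)) = -184/111.

-184/111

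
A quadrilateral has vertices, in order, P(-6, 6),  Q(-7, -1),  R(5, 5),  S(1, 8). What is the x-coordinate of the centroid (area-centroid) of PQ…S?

-208/107

Apply Gauss's area formula. First the cross-terms c_i = x_i·y_{i+1} − x_{i+1}·y_i:
  48, -30, 35, 54  ⇒  2A = 107, A = 53.5.
Then Σ (x_i + x_{i+1})·c_i = -624, so x̄ = -624 / (6·53.5) = -208/107.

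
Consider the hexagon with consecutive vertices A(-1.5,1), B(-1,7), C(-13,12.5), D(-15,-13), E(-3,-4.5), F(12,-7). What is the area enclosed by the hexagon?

265.25

Apply Gauss's area formula: 2A = Σ (x_i·y_{i+1} − x_{i+1}·y_i), indices taken mod 6.
A→B: (-1.5)(7) − (-1)(1) = -9.5
B→C: (-1)(12.5) − (-13)(7) = 78.5
C→D: (-13)(-13) − (-15)(12.5) = 356.5
D→E: (-15)(-4.5) − (-3)(-13) = 28.5
E→F: (-3)(-7) − (12)(-4.5) = 75
F→A: (12)(1) − (-1.5)(-7) = 1.5
Σ = 530.5
Area = |Σ|/2 = 265.25.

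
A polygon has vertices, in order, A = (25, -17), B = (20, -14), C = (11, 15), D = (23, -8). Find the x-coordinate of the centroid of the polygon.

1711/90

Apply Gauss's area formula. First the cross-terms c_i = x_i·y_{i+1} − x_{i+1}·y_i:
  -10, 454, -433, -191  ⇒  2A = -180, A = -90.
Then Σ (x_i + x_{i+1})·c_i = -10266, so x̄ = -10266 / (6·(-90)) = 1711/90.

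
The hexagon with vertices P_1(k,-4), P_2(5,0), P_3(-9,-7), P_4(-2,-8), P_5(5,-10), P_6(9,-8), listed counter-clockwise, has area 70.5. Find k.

3

The doubled signed area Σ (x_i y_{i+1} − x_{i+1} y_i) is linear in k.
With k=0 it equals 117; the coefficient of k is 8 (from the two edges through P_1).
So 8·k + 117 = 2·70.5 = 141 ⇒ k = 3.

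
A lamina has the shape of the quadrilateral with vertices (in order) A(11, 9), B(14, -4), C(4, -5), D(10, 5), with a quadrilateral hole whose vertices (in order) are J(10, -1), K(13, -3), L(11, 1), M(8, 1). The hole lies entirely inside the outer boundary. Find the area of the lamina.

Outer boundary:
Cross-terms: -170, -54, 70, 35  ⇒  Σ = -119
Area = |Σ|/2 = 59.5.
Hole:
Apply the shoelace formula: 2A = Σ (x_i·y_{i+1} − x_{i+1}·y_i), indices taken mod 4.
Σ = (-17) + (46) + (3) + (-18) = 14
Area = |Σ|/2 = 7.
Net area = 59.5 − 7 = 52.5.

52.5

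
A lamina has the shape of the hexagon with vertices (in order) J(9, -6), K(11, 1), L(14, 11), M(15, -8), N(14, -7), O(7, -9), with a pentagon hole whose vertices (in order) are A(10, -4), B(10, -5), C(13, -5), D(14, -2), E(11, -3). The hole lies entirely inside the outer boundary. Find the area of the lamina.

55.5

Outer boundary:
Σ = (75) + (107) + (-277) + (7) + (-77) + (39) = -126
Area = |Σ|/2 = 63.
Hole:
Σ = (-10) + (15) + (44) + (-20) + (-14) = 15
Area = |Σ|/2 = 7.5.
Net area = 63 − 7.5 = 55.5.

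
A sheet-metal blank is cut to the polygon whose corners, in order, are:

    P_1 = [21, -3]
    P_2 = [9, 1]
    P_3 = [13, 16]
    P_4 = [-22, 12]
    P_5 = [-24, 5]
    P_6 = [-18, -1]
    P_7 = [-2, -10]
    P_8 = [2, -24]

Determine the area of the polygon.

861.5

Apply Gauss's area formula: 2A = Σ (x_i·y_{i+1} − x_{i+1}·y_i), indices taken mod 8.
P_1→P_2: (21)(1) − (9)(-3) = 48
P_2→P_3: (9)(16) − (13)(1) = 131
P_3→P_4: (13)(12) − (-22)(16) = 508
P_4→P_5: (-22)(5) − (-24)(12) = 178
P_5→P_6: (-24)(-1) − (-18)(5) = 114
P_6→P_7: (-18)(-10) − (-2)(-1) = 178
P_7→P_8: (-2)(-24) − (2)(-10) = 68
P_8→P_1: (2)(-3) − (21)(-24) = 498
Σ = 1723
Area = |Σ|/2 = 861.5.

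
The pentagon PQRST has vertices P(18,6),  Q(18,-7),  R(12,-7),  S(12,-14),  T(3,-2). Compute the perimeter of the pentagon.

|PQ| = √((0)² + (-13)²) = √169 = 13
|QR| = √((-6)² + (0)²) = √36 = 6
|RS| = √((0)² + (-7)²) = √49 = 7
|ST| = √((-9)² + (12)²) = √225 = 15
|TP| = √((15)² + (8)²) = √289 = 17
Perimeter = 13 + 6 + 7 + 15 + 17 = 58.

58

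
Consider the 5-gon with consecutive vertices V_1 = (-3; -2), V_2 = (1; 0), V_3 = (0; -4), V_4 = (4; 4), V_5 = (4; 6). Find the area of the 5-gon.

16

Apply the shoelace formula: 2A = Σ (x_i·y_{i+1} − x_{i+1}·y_i), indices taken mod 5.
Σ = (2) + (-4) + (16) + (8) + (10) = 32
Area = |Σ|/2 = 16.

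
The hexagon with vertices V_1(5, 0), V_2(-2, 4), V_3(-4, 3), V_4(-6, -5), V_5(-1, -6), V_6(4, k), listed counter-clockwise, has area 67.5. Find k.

-2

The doubled signed area Σ (x_i y_{i+1} − x_{i+1} y_i) is linear in k.
With k=0 it equals 123; the coefficient of k is -6 (from the two edges through V_6).
So -6·k + 123 = 2·67.5 = 135 ⇒ k = -2.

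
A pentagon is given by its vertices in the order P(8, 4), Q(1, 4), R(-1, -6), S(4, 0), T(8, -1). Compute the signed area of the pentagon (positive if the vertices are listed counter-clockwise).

Apply the surveyor's formula: 2A = Σ (x_i·y_{i+1} − x_{i+1}·y_i), indices taken mod 5.
P→Q: (8)(4) − (1)(4) = 28
Q→R: (1)(-6) − (-1)(4) = -2
R→S: (-1)(0) − (4)(-6) = 24
S→T: (4)(-1) − (8)(0) = -4
T→P: (8)(4) − (8)(-1) = 40
Σ = 86
Signed area = Σ/2 = 43 (positive ⇒ counter-clockwise traversal).

43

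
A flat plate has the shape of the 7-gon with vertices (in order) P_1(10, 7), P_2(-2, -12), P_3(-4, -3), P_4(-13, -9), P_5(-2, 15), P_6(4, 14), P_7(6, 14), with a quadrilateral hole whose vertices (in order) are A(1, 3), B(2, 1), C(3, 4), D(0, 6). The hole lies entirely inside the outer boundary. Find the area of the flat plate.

Outer boundary:
Apply the shoelace formula: 2A = Σ (x_i·y_{i+1} − x_{i+1}·y_i), indices taken mod 7.
P_1→P_2: (10)(-12) − (-2)(7) = -106
P_2→P_3: (-2)(-3) − (-4)(-12) = -42
P_3→P_4: (-4)(-9) − (-13)(-3) = -3
P_4→P_5: (-13)(15) − (-2)(-9) = -213
P_5→P_6: (-2)(14) − (4)(15) = -88
P_6→P_7: (4)(14) − (6)(14) = -28
P_7→P_1: (6)(7) − (10)(14) = -98
Σ = -578
Area = |Σ|/2 = 289.
Hole:
Apply the shoelace (surveyor's) formula: 2A = Σ (x_i·y_{i+1} − x_{i+1}·y_i), indices taken mod 4.
A→B: (1)(1) − (2)(3) = -5
B→C: (2)(4) − (3)(1) = 5
C→D: (3)(6) − (0)(4) = 18
D→A: (0)(3) − (1)(6) = -6
Σ = 12
Area = |Σ|/2 = 6.
Net area = 289 − 6 = 283.

283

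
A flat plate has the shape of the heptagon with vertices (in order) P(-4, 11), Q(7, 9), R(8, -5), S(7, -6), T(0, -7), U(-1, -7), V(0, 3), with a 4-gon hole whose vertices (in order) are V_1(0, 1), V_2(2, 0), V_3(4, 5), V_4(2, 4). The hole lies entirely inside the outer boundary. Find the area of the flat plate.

Outer boundary:
Apply the shoelace (surveyor's) formula: 2A = Σ (x_i·y_{i+1} − x_{i+1}·y_i), indices taken mod 7.
Σ = (-113) + (-107) + (-13) + (-49) + (-7) + (-3) + (12) = -280
Area = |Σ|/2 = 140.
Hole:
Apply the shoelace formula: 2A = Σ (x_i·y_{i+1} − x_{i+1}·y_i), indices taken mod 4.
Σ = (-2) + (10) + (6) + (2) = 16
Area = |Σ|/2 = 8.
Net area = 140 − 8 = 132.

132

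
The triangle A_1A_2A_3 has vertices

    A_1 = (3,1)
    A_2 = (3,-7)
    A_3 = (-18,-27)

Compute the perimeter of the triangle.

72

|A_1A_2| = √((0)² + (-8)²) = √64 = 8
|A_2A_3| = √((-21)² + (-20)²) = √841 = 29
|A_3A_1| = √((21)² + (28)²) = √1225 = 35
Perimeter = 8 + 29 + 35 = 72.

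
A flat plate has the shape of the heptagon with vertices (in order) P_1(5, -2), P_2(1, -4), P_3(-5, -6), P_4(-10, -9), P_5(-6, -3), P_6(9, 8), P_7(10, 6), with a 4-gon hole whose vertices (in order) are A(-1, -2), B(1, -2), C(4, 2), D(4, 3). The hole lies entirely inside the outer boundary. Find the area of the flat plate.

83.5

Outer boundary:
Apply the shoelace (surveyor's) formula: 2A = Σ (x_i·y_{i+1} − x_{i+1}·y_i), indices taken mod 7.
Cross-terms: -18, -26, -15, -24, -21, -26, -50  ⇒  Σ = -180
Area = |Σ|/2 = 90.
Hole:
A→B: (-1)(-2) − (1)(-2) = 4
B→C: (1)(2) − (4)(-2) = 10
C→D: (4)(3) − (4)(2) = 4
D→A: (4)(-2) − (-1)(3) = -5
Σ = 13
Area = |Σ|/2 = 6.5.
Net area = 90 − 6.5 = 83.5.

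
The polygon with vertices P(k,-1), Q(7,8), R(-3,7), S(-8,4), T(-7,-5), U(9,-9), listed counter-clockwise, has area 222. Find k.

9

The doubled signed area Σ (x_i y_{i+1} − x_{i+1} y_i) is linear in k.
With k=0 it equals 291; the coefficient of k is 17 (from the two edges through P).
So 17·k + 291 = 2·222 = 444 ⇒ k = 9.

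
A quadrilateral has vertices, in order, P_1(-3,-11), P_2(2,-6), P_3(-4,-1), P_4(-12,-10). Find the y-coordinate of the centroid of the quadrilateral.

Apply Gauss's area formula. First the cross-terms c_i = x_i·y_{i+1} − x_{i+1}·y_i:
  40, -26, 28, 102  ⇒  2A = 144, A = 72.
Then Σ (y_i + y_{i+1})·c_i = -2948, so ȳ = -2948 / (6·72) = -737/108.

-737/108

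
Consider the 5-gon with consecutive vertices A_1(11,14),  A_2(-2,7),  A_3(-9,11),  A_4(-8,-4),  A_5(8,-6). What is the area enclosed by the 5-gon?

Cross-terms: 105, 41, 124, 80, 178  ⇒  Σ = 528
Area = |Σ|/2 = 264.

264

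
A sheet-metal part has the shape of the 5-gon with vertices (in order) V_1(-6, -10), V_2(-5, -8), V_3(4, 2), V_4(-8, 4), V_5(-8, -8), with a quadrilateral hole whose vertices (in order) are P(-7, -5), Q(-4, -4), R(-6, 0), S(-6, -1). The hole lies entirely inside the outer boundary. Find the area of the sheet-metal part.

83.5

Outer boundary:
V_1→V_2: (-6)(-8) − (-5)(-10) = -2
V_2→V_3: (-5)(2) − (4)(-8) = 22
V_3→V_4: (4)(4) − (-8)(2) = 32
V_4→V_5: (-8)(-8) − (-8)(4) = 96
V_5→V_1: (-8)(-10) − (-6)(-8) = 32
Σ = 180
Area = |Σ|/2 = 90.
Hole:
Apply the surveyor's formula: 2A = Σ (x_i·y_{i+1} − x_{i+1}·y_i), indices taken mod 4.
Cross-terms: 8, -24, 6, 23  ⇒  Σ = 13
Area = |Σ|/2 = 6.5.
Net area = 90 − 6.5 = 83.5.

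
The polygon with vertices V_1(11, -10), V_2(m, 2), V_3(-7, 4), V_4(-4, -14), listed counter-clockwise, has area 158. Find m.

The doubled signed area Σ (x_i y_{i+1} − x_{i+1} y_i) is linear in m.
With m=0 it equals 344; the coefficient of m is 14 (from the two edges through V_2).
So 14·m + 344 = 2·158 = 316 ⇒ m = -2.

-2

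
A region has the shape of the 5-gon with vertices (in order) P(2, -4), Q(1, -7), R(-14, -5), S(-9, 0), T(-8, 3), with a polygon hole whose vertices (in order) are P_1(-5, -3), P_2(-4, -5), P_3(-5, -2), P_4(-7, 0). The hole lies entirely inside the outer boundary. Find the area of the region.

Outer boundary:
Apply Gauss's area formula: 2A = Σ (x_i·y_{i+1} − x_{i+1}·y_i), indices taken mod 5.
P→Q: (2)(-7) − (1)(-4) = -10
Q→R: (1)(-5) − (-14)(-7) = -103
R→S: (-14)(0) − (-9)(-5) = -45
S→T: (-9)(3) − (-8)(0) = -27
T→P: (-8)(-4) − (2)(3) = 26
Σ = -159
Area = |Σ|/2 = 79.5.
Hole:
Cross-terms: 13, -17, -14, 21  ⇒  Σ = 3
Area = |Σ|/2 = 1.5.
Net area = 79.5 − 1.5 = 78.

78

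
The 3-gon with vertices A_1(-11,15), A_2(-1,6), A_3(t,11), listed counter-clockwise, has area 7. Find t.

Write out the shoelace sum; only the two edges meeting at A_3 involve t:
2·Area = [((-1)·11 − t·6) + (t·15 − (-11)·11)] + -51
       = 9·t + 59 = 14
⇒ t = -5.

-5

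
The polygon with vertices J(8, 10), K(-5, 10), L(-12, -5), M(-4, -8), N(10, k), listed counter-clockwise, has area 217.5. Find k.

The doubled signed area Σ (x_i y_{i+1} − x_{i+1} y_i) is linear in k.
With k=0 it equals 531; the coefficient of k is -12 (from the two edges through N).
So -12·k + 531 = 2·217.5 = 435 ⇒ k = 8.

8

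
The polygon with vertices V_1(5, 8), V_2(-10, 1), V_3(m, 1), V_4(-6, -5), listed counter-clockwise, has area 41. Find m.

-4

The doubled signed area Σ (x_i y_{i+1} − x_{i+1} y_i) is linear in m.
With m=0 it equals 58; the coefficient of m is -6 (from the two edges through V_3).
So -6·m + 58 = 2·41 = 82 ⇒ m = -4.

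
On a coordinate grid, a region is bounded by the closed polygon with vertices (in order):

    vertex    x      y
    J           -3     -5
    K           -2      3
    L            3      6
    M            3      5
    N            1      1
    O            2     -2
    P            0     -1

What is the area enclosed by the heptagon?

J→K: (-3)(3) − (-2)(-5) = -19
K→L: (-2)(6) − (3)(3) = -21
L→M: (3)(5) − (3)(6) = -3
M→N: (3)(1) − (1)(5) = -2
N→O: (1)(-2) − (2)(1) = -4
O→P: (2)(-1) − (0)(-2) = -2
P→J: (0)(-5) − (-3)(-1) = -3
Σ = -54
Area = |Σ|/2 = 27.

27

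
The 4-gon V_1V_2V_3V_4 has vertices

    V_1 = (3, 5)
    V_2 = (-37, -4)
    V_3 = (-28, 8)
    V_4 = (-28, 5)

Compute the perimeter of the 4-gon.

90

|V_1V_2| = √((-40)² + (-9)²) = √1681 = 41
|V_2V_3| = √((9)² + (12)²) = √225 = 15
|V_3V_4| = √((0)² + (-3)²) = √9 = 3
|V_4V_1| = √((31)² + (0)²) = √961 = 31
Perimeter = 41 + 15 + 3 + 31 = 90.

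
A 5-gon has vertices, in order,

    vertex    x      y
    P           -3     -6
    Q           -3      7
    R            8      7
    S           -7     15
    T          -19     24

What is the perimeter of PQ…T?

90

|PQ| = √((0)² + (13)²) = √169 = 13
|QR| = √((11)² + (0)²) = √121 = 11
|RS| = √((-15)² + (8)²) = √289 = 17
|ST| = √((-12)² + (9)²) = √225 = 15
|TP| = √((16)² + (-30)²) = √1156 = 34
Perimeter = 13 + 11 + 17 + 15 + 34 = 90.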